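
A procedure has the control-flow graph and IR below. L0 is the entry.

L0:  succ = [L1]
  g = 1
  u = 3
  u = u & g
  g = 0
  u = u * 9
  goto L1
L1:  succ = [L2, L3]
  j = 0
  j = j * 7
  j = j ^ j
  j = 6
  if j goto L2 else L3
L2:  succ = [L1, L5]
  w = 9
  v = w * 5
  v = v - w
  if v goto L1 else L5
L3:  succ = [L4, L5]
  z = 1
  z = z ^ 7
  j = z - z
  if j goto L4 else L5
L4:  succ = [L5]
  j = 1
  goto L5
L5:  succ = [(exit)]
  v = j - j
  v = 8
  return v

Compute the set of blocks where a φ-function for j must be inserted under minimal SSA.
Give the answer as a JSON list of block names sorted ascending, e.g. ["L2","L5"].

Answer: ["L1", "L5"]

Analysis:
idom tree: L1←L0 L2←L1 L3←L1 L4←L3 L5←L1
Dom at joins:
  L1: preds {L0,L2}: {L0} ∩ {L0,L1,L2} = {L0}; idom=L0
  L5: preds {L2,L3,L4}: {L0,L1,L2} ∩ {L0,L1,L3} ∩ {L0,L1,L3,L4} = {L0,L1}; idom=L1

DF walk-up:
  join L1 pred L0: · stop@L0
  join L1 pred L2: L2→L1 stop@L0
  join L5 pred L2: L2 stop@L1
  join L5 pred L3: L3 stop@L1
  join L5 pred L4: L4→L3 stop@L1
  DF(L0)=∅
  DF(L1)={L1}
  DF(L2)={L1,L5}
  DF(L3)={L5}
  DF(L4)={L5}
  DF(L5)=∅

φ for j: defs {L1,L3,L4}
  DF⁺ = {L1,L5}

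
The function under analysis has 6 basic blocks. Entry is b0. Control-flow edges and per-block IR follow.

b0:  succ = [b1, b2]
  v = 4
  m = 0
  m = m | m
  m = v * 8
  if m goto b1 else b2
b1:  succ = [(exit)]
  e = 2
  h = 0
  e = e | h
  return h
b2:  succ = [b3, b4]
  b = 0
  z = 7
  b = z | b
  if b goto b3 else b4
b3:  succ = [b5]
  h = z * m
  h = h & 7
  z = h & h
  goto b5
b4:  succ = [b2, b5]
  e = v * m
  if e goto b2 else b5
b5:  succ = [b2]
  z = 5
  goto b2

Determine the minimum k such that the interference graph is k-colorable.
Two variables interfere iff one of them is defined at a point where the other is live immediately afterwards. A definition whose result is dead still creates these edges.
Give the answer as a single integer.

Answer: 4

Analysis:
def/use:
  b0 def {m,v} use ∅
  b1 def {e,h} use ∅
  b2 def {b,z} use ∅
  b3 def {h,z} use {m,z}
  b4 def {e} use {m,v}
  b5 def {z} use ∅

Liveness:
  b0 li=∅ lo={m,v}
  b1 li=∅ lo=∅
  b2 li={m,v} lo={m,v,z}
  b3 li={m,v,z} lo={m,v}
  b4 li={m,v} lo={m,v}
  b5 li={m,v} lo={m,v}

Interfere edges:
  b — {m,v,z}
  e — {h,m,v}
  h — {e,m,v}
  m — {b,e,h,v,z}
  v — {b,e,h,m,z}
  z — {b,m,v}

Chromatic number:
  clique {b,m,v,z} ⇒ need ≥ 4
  4-colouring: R0={m}  R1={v}  R2={b,e}  R3={h,z}
  χ = 4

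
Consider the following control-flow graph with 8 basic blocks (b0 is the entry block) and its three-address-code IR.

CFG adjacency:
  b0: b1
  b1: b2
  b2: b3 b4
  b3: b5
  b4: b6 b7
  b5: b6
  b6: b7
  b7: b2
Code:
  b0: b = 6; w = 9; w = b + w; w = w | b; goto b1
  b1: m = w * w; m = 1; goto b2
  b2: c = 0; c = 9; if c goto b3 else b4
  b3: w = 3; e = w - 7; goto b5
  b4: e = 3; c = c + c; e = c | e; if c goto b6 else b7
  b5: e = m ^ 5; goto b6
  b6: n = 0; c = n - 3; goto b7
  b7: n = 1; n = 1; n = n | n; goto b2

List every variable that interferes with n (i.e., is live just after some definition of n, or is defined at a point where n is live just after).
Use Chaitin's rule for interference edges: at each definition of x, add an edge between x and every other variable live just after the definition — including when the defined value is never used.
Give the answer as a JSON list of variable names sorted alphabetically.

Block summaries:
  b0 def {b,w} use ∅
  b1 def {m} use {w}
  b2 def {c} use ∅
  b3 def {e,w} use ∅
  b4 def {c,e} use {c}
  b5 def {e} use {m}
  b6 def {c,n} use ∅
  b7 def {n} use ∅

Liveness:
  b0: in=∅ out={w}
  b1: in={w} out={m}
  b2: in={m} out={c,m}
  b3: in={m} out={m}
  b4: in={c,m} out={m}
  b5: in={m} out={m}
  b6: in={m} out={m}
  b7: in={m} out={m}

Conflict graph:
  b: {w}
  c: {e,m}
  e: {c,m}
  m: {c,e,n,w}
  n: {m}
  w: {b,m}

N(n) = ["m"]

Answer: ["m"]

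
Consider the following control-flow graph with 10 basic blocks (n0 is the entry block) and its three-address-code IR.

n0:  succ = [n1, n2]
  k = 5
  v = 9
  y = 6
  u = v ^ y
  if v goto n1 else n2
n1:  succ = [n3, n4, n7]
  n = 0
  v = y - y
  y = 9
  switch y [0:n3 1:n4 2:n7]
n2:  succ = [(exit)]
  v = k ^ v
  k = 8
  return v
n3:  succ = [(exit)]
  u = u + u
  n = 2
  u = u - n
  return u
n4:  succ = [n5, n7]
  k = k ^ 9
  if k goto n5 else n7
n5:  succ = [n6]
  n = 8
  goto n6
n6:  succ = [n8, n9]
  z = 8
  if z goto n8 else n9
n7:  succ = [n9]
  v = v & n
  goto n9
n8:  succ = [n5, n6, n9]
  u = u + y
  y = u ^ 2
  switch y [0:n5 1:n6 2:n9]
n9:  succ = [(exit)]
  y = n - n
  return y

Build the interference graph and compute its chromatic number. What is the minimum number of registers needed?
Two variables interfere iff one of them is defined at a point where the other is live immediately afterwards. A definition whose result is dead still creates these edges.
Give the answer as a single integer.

Answer: 5

Analysis:
def/use:
  n0: def={k,u,v,y} ue=∅
  n1: def={n,v,y} ue={y}
  n2: def={k,v} ue={k,v}
  n3: def={n,u} ue={u}
  n4: def={k} ue={k}
  n5: def={n} ue=∅
  n6: def={z} ue=∅
  n7: def={v} ue={n,v}
  n8: def={u,y} ue={u,y}
  n9: def={y} ue={n}

Backward fixpoint:
  n0: in=∅ out={k,u,v,y}
  n1: in={k,u,y} out={k,n,u,v,y}
  n2: in={k,v} out=∅
  n3: in={u} out=∅
  n4: in={k,n,u,v,y} out={n,u,v,y}
  n5: in={u,y} out={n,u,y}
  n6: in={n,u,y} out={n,u,y}
  n7: in={n,v} out={n}
  n8: in={n,u,y} out={n,u,y}
  n9: in={n} out=∅

Conflict graph:
  k: {n,u,v,y}
  n: {k,u,v,y,z}
  u: {k,n,v,y,z}
  v: {k,n,u,y}
  y: {k,n,u,v,z}
  z: {n,u,y}

Colouring:
  lower bound: {k,n,u,v,y} mutually conflict ⇒ χ ≥ 5
  assign k→r3 n→r0 u→r1 v→r4 y→r2 z→r3 — no edge inside a register ⇒ χ ≤ 5
  χ = 5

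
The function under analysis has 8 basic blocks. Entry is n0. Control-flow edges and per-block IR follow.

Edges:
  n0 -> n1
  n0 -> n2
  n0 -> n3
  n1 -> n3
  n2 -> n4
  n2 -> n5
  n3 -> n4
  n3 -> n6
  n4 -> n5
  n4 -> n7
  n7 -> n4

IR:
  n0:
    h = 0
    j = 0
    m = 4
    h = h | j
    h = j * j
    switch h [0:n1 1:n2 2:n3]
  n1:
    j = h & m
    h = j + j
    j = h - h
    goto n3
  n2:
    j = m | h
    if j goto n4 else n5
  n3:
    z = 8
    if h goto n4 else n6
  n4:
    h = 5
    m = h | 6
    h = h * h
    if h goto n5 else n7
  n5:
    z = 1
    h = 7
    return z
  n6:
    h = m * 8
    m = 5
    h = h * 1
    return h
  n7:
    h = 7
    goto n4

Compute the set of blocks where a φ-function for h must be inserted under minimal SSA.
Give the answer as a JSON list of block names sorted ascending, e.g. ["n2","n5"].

Answer: ["n3", "n4", "n5"]

Analysis:
idom tree: n1←n0 n2←n0 n3←n0 n4←n0 n5←n0 n6←n3 n7←n4
Dom∩ at merges:
  n3: preds {n0,n1}: {n0} ∩ {n0,n1} = {n0}; idom=n0
  n4: preds {n2,n3,n7}: {n0,n2} ∩ {n0,n3} ∩ {n0,n4,n7} = {n0}; idom=n0
  n5: preds {n2,n4}: {n0,n2} ∩ {n0,n4} = {n0}; idom=n0

Frontier:
  join n3 pred n0: · stop@n0
  join n3 pred n1: n1 stop@n0
  join n4 pred n2: n2 stop@n0
  join n4 pred n3: n3 stop@n0
  join n4 pred n7: n7→n4 stop@n0
  join n5 pred n2: n2 stop@n0
  join n5 pred n4: n4 stop@n0
  n0: DF=∅
  n1: DF={n3}
  n2: DF={n4,n5}
  n3: DF={n4}
  n4: DF={n4,n5}
  n5: DF=∅
  n6: DF=∅
  n7: DF={n4}

φ for h: defs {n0,n1,n4,n5,n6,n7}
  DF⁺ = {n3,n4,n5}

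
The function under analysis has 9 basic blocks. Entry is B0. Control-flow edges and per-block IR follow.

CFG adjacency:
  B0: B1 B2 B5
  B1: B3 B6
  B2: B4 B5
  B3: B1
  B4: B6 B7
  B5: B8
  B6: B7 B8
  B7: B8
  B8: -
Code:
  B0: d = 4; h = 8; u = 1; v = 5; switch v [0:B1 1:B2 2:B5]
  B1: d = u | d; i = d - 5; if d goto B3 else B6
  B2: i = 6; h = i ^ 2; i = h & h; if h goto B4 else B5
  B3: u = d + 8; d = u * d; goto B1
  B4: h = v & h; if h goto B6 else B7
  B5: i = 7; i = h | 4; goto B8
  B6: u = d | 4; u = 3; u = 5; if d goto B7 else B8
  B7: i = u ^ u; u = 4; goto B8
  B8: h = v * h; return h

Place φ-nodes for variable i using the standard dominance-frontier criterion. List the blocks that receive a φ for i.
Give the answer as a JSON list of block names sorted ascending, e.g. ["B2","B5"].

Answer: ["B1", "B5", "B6", "B7", "B8"]

Derivation:
idom tree: B1←B0 B2←B0 B3←B1 B4←B2 B5←B0 B6←B0 B7←B0 B8←B0
Join-block Dom:
  B1: preds {B0,B3}: {B0} ∩ {B0,B1,B3} = {B0}; idom=B0
  B5: preds {B0,B2}: {B0} ∩ {B0,B2} = {B0}; idom=B0
  B6: preds {B1,B4}: {B0,B1} ∩ {B0,B2,B4} = {B0}; idom=B0
  B7: preds {B4,B6}: {B0,B2,B4} ∩ {B0,B6} = {B0}; idom=B0
  B8: preds {B5,B6,B7}: {B0,B5} ∩ {B0,B6} ∩ {B0,B7} = {B0}; idom=B0

DF walk-up:
  join B1 pred B0: · stop@B0
  join B1 pred B3: B3→B1 stop@B0
  join B5 pred B0: · stop@B0
  join B5 pred B2: B2 stop@B0
  join B6 pred B1: B1 stop@B0
  join B6 pred B4: B4→B2 stop@B0
  join B7 pred B4: B4→B2 stop@B0
  join B7 pred B6: B6 stop@B0
  join B8 pred B5: B5 stop@B0
  join B8 pred B6: B6 stop@B0
  join B8 pred B7: B7 stop@B0
  B0: DF=∅
  B1: DF={B1,B6}
  B2: DF={B5,B6,B7}
  B3: DF={B1}
  B4: DF={B6,B7}
  B5: DF={B8}
  B6: DF={B7,B8}
  B7: DF={B8}
  B8: DF=∅

φ for i: defs {B1,B2,B5,B7}
  DF⁺ = {B1,B5,B6,B7,B8}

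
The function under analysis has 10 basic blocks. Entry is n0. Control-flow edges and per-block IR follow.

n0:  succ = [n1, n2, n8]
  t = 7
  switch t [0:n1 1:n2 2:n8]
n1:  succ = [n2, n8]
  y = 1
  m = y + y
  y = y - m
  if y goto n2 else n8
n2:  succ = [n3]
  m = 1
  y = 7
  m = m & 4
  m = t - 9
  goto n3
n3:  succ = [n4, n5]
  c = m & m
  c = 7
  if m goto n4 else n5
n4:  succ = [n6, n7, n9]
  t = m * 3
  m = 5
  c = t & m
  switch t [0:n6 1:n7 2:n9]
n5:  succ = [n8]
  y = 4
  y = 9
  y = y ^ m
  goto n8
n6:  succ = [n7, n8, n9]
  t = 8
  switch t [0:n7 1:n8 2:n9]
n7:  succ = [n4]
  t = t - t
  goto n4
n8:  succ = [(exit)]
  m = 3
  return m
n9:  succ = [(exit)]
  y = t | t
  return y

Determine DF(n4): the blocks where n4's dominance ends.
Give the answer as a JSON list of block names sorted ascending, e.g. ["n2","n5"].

Answer: ["n4", "n8"]

Derivation:
idom tree: n1←n0 n2←n0 n3←n2 n4←n3 n5←n3 n6←n4 n7←n4 n8←n0 n9←n4
Dom∩ at merges:
  n2: preds {n0,n1}: {n0} ∩ {n0,n1} = {n0}; idom=n0
  n4: preds {n3,n7}: {n0,n2,n3} ∩ {n0,n2,n3,n4,n7} = {n0,n2,n3}; idom=n3
  n7: preds {n4,n6}: {n0,n2,n3,n4} ∩ {n0,n2,n3,n4,n6} = {n0,n2,n3,n4}; idom=n4
  n8: preds {n0,n1,n5,n6}: {n0} ∩ {n0,n1} ∩ {n0,n2,n3,n5} ∩ {n0,n2,n3,n4,n6} = {n0}; idom=n0
  n9: preds {n4,n6}: {n0,n2,n3,n4} ∩ {n0,n2,n3,n4,n6} = {n0,n2,n3,n4}; idom=n4

DF walk-up:
  join n2 pred n0: · stop@n0
  join n2 pred n1: n1 stop@n0
  join n4 pred n3: · stop@n3
  join n4 pred n7: n7→n4 stop@n3
  join n7 pred n4: · stop@n4
  join n7 pred n6: n6 stop@n4
  join n8 pred n0: · stop@n0
  join n8 pred n1: n1 stop@n0
  join n8 pred n5: n5→n3→n2 stop@n0
  join n8 pred n6: n6→n4→n3→n2 stop@n0
  join n9 pred n4: · stop@n4
  join n9 pred n6: n6 stop@n4
  DF(n0)=∅
  DF(n1)={n2,n8}
  DF(n2)={n8}
  DF(n3)={n8}
  DF(n4)={n4,n8}
  DF(n5)={n8}
  DF(n6)={n7,n8,n9}
  DF(n7)={n4}
  DF(n8)=∅
  DF(n9)=∅

DF(n4) = ["n4", "n8"]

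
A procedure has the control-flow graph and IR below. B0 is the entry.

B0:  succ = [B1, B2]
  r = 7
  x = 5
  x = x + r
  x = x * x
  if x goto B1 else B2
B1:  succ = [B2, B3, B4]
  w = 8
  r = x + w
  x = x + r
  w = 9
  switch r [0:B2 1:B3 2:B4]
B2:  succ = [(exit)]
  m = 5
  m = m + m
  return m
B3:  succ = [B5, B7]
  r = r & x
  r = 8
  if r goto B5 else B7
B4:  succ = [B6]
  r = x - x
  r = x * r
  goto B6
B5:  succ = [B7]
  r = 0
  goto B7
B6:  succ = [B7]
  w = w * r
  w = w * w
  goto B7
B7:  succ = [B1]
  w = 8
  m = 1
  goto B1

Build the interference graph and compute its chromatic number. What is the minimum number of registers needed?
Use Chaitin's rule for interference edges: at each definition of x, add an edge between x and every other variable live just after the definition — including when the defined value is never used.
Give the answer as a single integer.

Per-block:
  B0: def={r,x} ue=∅
  B1: def={r,w,x} ue={x}
  B2: def={m} ue=∅
  B3: def={r} ue={r,x}
  B4: def={r} ue={x}
  B5: def={r} ue=∅
  B6: def={w} ue={r,w}
  B7: def={m,w} ue=∅

Liveness:
  live B0: ∅→{x}
  live B1: {x}→{r,w,x}
  live B2: ∅→∅
  live B3: {r,x}→{x}
  live B4: {w,x}→{r,w,x}
  live B5: {x}→{x}
  live B6: {r,w,x}→{x}
  live B7: {x}→{x}

Interfere edges:
  m: {x}
  r: {w,x}
  w: {r,x}
  x: {m,r,w}

Colouring:
  lower bound: {r,w,x} mutually conflict ⇒ χ ≥ 3
  assign m→R1 r→R1 w→R2 x→R0 — no edge inside a register ⇒ χ ≤ 3
  χ = 3

Answer: 3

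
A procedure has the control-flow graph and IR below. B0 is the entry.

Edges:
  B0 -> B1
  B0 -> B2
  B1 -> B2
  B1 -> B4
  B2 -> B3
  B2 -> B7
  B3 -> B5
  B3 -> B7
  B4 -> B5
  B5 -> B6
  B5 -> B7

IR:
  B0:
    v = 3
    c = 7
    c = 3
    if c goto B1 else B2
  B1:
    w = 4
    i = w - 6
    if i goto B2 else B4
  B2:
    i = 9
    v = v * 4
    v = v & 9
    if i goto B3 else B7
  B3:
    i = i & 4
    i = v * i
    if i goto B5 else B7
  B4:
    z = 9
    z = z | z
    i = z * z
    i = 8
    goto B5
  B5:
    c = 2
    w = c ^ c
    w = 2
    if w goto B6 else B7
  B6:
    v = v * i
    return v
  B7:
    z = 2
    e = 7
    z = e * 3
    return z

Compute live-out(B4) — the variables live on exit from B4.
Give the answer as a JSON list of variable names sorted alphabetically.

def/use:
  B0: def={c,v} ue=∅
  B1: def={i,w} ue=∅
  B2: def={i,v} ue={v}
  B3: def={i} ue={i,v}
  B4: def={i,z} ue=∅
  B5: def={c,w} ue=∅
  B6: def={v} ue={i,v}
  B7: def={e,z} ue=∅

Live sets:
  live B0: ∅→{v}
  live B1: {v}→{v}
  live B2: {v}→{i,v}
  live B3: {i,v}→{i,v}
  live B4: {v}→{i,v}
  live B5: {i,v}→{i,v}
  live B6: {i,v}→∅
  live B7: ∅→∅

live-out(B4) = ["i", "v"]

Answer: ["i", "v"]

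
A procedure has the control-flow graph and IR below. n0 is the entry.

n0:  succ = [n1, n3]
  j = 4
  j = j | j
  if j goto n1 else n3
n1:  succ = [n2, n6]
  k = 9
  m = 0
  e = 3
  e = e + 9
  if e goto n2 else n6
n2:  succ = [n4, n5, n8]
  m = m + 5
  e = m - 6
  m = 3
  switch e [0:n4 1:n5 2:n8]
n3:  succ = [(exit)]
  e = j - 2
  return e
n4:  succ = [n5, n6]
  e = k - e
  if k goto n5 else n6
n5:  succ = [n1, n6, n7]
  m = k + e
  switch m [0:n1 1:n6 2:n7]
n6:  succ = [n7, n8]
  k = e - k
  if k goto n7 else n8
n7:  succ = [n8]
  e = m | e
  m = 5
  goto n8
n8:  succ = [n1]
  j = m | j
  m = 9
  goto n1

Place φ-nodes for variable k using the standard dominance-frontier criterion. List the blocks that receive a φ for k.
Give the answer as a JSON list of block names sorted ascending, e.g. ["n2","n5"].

idom tree: n1←n0 n2←n1 n3←n0 n4←n2 n5←n2 n6←n1 n7←n1 n8←n1
Dom at joins:
  n1: preds {n0,n5,n8}: {n0} ∩ {n0,n1,n2,n5} ∩ {n0,n1,n8} = {n0}; idom=n0
  n5: preds {n2,n4}: {n0,n1,n2} ∩ {n0,n1,n2,n4} = {n0,n1,n2}; idom=n2
  n6: preds {n1,n4,n5}: {n0,n1} ∩ {n0,n1,n2,n4} ∩ {n0,n1,n2,n5} = {n0,n1}; idom=n1
  n7: preds {n5,n6}: {n0,n1,n2,n5} ∩ {n0,n1,n6} = {n0,n1}; idom=n1
  n8: preds {n2,n6,n7}: {n0,n1,n2} ∩ {n0,n1,n6} ∩ {n0,n1,n7} = {n0,n1}; idom=n1

DF walk-up:
  n1←n0: walk · to n0
  n1←n5: walk n5→n2→n1 to n0
  n1←n8: walk n8→n1 to n0
  n5←n2: walk · to n2
  n5←n4: walk n4 to n2
  n6←n1: walk · to n1
  n6←n4: walk n4→n2 to n1
  n6←n5: walk n5→n2 to n1
  n7←n5: walk n5→n2 to n1
  n7←n6: walk n6 to n1
  n8←n2: walk n2 to n1
  n8←n6: walk n6 to n1
  n8←n7: walk n7 to n1
  n0: DF=∅
  n1: DF={n1}
  n2: DF={n1,n6,n7,n8}
  n3: DF=∅
  n4: DF={n5,n6}
  n5: DF={n1,n6,n7}
  n6: DF={n7,n8}
  n7: DF={n8}
  n8: DF={n1}

φ for k: defs {n1,n6}
  DF⁺ = {n1,n7,n8}

Answer: ["n1", "n7", "n8"]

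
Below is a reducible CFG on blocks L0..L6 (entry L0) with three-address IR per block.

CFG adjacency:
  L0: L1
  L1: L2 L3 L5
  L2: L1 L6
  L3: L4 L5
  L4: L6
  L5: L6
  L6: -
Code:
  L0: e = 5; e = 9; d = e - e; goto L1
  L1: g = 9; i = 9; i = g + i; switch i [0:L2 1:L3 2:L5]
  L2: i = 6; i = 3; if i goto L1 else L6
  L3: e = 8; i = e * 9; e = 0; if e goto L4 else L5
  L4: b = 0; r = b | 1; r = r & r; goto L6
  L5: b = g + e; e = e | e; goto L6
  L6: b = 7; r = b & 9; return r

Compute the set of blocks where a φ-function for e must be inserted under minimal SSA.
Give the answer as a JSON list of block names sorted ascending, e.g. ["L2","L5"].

Answer: ["L5", "L6"]

Analysis:
idom tree: L1←L0 L2←L1 L3←L1 L4←L3 L5←L1 L6←L1
Dom at joins:
  L1: preds {L0,L2}: {L0} ∩ {L0,L1,L2} = {L0}; idom=L0
  L5: preds {L1,L3}: {L0,L1} ∩ {L0,L1,L3} = {L0,L1}; idom=L1
  L6: preds {L2,L4,L5}: {L0,L1,L2} ∩ {L0,L1,L3,L4} ∩ {L0,L1,L5} = {L0,L1}; idom=L1

DF walk-up:
  L1←L0: walk · to L0
  L1←L2: walk L2→L1 to L0
  L5←L1: walk · to L1
  L5←L3: walk L3 to L1
  L6←L2: walk L2 to L1
  L6←L4: walk L4→L3 to L1
  L6←L5: walk L5 to L1
  L0 → ∅
  L1 → {L1}
  L2 → {L1,L6}
  L3 → {L5,L6}
  L4 → {L6}
  L5 → {L6}
  L6 → ∅

φ for e: defs {L0,L3,L5}
  DF⁺ = {L5,L6}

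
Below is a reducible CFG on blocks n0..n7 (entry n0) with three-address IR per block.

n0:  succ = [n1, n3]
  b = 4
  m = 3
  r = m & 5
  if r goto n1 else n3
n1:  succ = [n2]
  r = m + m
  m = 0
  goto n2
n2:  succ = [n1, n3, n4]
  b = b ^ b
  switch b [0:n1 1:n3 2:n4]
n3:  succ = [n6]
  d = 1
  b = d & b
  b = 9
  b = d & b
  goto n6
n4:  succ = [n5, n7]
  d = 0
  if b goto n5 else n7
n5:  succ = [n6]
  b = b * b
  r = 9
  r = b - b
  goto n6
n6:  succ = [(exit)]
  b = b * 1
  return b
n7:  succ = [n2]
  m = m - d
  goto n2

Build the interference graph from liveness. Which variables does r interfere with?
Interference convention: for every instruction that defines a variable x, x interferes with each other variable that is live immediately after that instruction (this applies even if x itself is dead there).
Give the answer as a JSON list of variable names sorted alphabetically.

Answer: ["b", "m"]

Derivation:
Per-block:
  n0 def {b,m,r} use ∅
  n1 def {m,r} use {m}
  n2 def {b} use {b}
  n3 def {b,d} use {b}
  n4 def {d} use {b}
  n5 def {b,r} use {b}
  n6 def {b} use {b}
  n7 def {m} use {d,m}

Live sets:
  n0 li=∅ lo={b,m}
  n1 li={b,m} lo={b,m}
  n2 li={b,m} lo={b,m}
  n3 li={b} lo={b}
  n4 li={b,m} lo={b,d,m}
  n5 li={b} lo={b}
  n6 li={b} lo=∅
  n7 li={b,d,m} lo={b,m}

Interference:
  b↔{d,m,r}
  d↔{b,m}
  m↔{b,d,r}
  r↔{b,m}

N(r) = ["b", "m"]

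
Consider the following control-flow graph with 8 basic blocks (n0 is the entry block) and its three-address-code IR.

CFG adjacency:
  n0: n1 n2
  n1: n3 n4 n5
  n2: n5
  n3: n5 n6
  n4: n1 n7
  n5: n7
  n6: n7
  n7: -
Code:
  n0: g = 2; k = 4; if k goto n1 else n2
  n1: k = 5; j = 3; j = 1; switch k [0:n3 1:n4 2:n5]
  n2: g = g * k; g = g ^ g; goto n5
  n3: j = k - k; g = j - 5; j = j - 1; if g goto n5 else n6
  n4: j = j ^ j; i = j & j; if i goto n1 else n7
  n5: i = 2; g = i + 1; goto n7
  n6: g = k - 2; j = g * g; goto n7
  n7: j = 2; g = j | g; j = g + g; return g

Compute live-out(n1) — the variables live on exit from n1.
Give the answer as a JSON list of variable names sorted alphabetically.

Answer: ["g", "j", "k"]

Derivation:
def/use:
  n0 def {g,k} use ∅
  n1 def {j,k} use ∅
  n2 def {g} use {g,k}
  n3 def {g,j} use {k}
  n4 def {i,j} use {j}
  n5 def {g,i} use ∅
  n6 def {g,j} use {k}
  n7 def {g,j} use {g}

Backward fixpoint:
  n0: in=∅ out={g,k}
  n1: in={g} out={g,j,k}
  n2: in={g,k} out=∅
  n3: in={k} out={k}
  n4: in={g,j} out={g}
  n5: in=∅ out={g}
  n6: in={k} out={g}
  n7: in={g} out=∅

live-out(n1) = ["g", "j", "k"]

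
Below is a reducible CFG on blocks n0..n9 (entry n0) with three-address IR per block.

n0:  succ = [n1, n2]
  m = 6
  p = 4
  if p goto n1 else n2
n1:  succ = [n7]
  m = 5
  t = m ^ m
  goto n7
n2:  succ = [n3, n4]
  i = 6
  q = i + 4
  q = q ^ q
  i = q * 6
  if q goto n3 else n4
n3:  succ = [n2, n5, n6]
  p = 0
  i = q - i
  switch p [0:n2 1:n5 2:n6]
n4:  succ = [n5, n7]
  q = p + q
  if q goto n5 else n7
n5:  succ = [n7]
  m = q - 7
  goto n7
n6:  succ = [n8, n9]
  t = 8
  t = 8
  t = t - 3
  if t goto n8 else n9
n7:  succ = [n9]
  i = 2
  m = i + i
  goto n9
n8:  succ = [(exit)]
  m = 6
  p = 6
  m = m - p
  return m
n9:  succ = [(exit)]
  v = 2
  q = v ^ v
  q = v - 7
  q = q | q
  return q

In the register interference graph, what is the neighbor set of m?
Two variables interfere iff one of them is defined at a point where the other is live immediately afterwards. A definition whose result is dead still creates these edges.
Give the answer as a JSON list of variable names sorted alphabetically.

Per-block:
  n0: {m,p} / ∅
  n1: {m,t} / ∅
  n2: {i,q} / ∅
  n3: {i,p} / {i,q}
  n4: {q} / {p,q}
  n5: {m} / {q}
  n6: {t} / ∅
  n7: {i,m} / ∅
  n8: {m,p} / ∅
  n9: {q,v} / ∅

Liveness:
  n0 li=∅ lo={p}
  n1 li=∅ lo=∅
  n2 li={p} lo={i,p,q}
  n3 li={i,q} lo={p,q}
  n4 li={p,q} lo={q}
  n5 li={q} lo=∅
  n6 li=∅ lo=∅
  n7 li=∅ lo=∅
  n8 li=∅ lo=∅
  n9 li=∅ lo=∅

Interference:
  i — {p,q}
  m — {p}
  p — {i,m,q}
  q — {i,p,v}
  t — ∅
  v — {q}

N(m) = ["p"]

Answer: ["p"]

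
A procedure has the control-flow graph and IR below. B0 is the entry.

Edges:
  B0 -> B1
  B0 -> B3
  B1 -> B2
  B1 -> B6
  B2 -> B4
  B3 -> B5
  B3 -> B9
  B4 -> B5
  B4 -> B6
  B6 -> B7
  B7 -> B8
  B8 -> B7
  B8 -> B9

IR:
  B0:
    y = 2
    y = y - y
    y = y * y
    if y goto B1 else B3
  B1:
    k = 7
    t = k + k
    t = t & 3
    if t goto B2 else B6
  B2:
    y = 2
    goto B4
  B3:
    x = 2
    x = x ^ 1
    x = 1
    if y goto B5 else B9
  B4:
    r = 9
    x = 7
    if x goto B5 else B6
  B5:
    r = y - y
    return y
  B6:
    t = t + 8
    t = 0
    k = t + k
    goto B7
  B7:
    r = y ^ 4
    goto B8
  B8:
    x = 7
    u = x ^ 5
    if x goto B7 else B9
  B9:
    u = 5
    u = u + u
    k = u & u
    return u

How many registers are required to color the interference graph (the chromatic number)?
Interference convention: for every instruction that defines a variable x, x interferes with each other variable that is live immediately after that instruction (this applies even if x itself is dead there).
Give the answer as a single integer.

Per-block:
  B0: {y} / ∅
  B1: {k,t} / ∅
  B2: {y} / ∅
  B3: {x} / {y}
  B4: {r,x} / ∅
  B5: {r} / {y}
  B6: {k,t} / {k,t}
  B7: {r} / {y}
  B8: {u,x} / ∅
  B9: {k,u} / ∅

Backward fixpoint:
  live B0: ∅→{y}
  live B1: {y}→{k,t,y}
  live B2: {k,t}→{k,t,y}
  live B3: {y}→{y}
  live B4: {k,t,y}→{k,t,y}
  live B5: {y}→∅
  live B6: {k,t,y}→{y}
  live B7: {y}→{y}
  live B8: {y}→{y}
  live B9: ∅→∅

Interfere edges:
  k — {r,t,u,x,y}
  r — {k,t,y}
  t — {k,r,x,y}
  u — {k,x,y}
  x — {k,t,u,y}
  y — {k,r,t,u,x}

Registers:
  {k,r,t,y} pairwise interfere (4-clique) ⇒ χ ≥ 4
  assign k→R0 r→R3 t→R2 u→R2 x→R3 y→R1 — no edge inside a register ⇒ χ ≤ 4
  χ = 4

Answer: 4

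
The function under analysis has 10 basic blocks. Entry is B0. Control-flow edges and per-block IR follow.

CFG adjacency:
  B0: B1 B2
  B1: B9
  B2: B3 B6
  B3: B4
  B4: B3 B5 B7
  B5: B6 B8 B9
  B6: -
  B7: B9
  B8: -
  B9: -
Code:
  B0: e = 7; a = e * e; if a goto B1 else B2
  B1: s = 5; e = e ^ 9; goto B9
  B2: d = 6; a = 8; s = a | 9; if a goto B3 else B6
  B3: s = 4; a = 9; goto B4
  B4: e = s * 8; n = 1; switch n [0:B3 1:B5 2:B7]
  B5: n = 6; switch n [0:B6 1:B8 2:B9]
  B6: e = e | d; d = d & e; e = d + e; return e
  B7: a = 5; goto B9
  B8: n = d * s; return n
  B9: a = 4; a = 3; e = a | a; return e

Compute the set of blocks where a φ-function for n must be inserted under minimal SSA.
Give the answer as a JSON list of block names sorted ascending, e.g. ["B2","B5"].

Answer: ["B3", "B6", "B9"]

Derivation:
idom tree: B1←B0 B2←B0 B3←B2 B4←B3 B5←B4 B6←B2 B7←B4 B8←B5 B9←B0
Dom∩ at merges:
  B3: preds {B2,B4}: {B0,B2} ∩ {B0,B2,B3,B4} = {B0,B2}; idom=B2
  B6: preds {B2,B5}: {B0,B2} ∩ {B0,B2,B3,B4,B5} = {B0,B2}; idom=B2
  B9: preds {B1,B5,B7}: {B0,B1} ∩ {B0,B2,B3,B4,B5} ∩ {B0,B2,B3,B4,B7} = {B0}; idom=B0

Frontier:
  B3←B2: walk · to B2
  B3←B4: walk B4→B3 to B2
  B6←B2: walk · to B2
  B6←B5: walk B5→B4→B3 to B2
  B9←B1: walk B1 to B0
  B9←B5: walk B5→B4→B3→B2 to B0
  B9←B7: walk B7→B4→B3→B2 to B0
  B0: DF=∅
  B1: DF={B9}
  B2: DF={B9}
  B3: DF={B3,B6,B9}
  B4: DF={B3,B6,B9}
  B5: DF={B6,B9}
  B6: DF=∅
  B7: DF={B9}
  B8: DF=∅
  B9: DF=∅

φ for n: defs {B4,B5,B8}
  DF⁺ = {B3,B6,B9}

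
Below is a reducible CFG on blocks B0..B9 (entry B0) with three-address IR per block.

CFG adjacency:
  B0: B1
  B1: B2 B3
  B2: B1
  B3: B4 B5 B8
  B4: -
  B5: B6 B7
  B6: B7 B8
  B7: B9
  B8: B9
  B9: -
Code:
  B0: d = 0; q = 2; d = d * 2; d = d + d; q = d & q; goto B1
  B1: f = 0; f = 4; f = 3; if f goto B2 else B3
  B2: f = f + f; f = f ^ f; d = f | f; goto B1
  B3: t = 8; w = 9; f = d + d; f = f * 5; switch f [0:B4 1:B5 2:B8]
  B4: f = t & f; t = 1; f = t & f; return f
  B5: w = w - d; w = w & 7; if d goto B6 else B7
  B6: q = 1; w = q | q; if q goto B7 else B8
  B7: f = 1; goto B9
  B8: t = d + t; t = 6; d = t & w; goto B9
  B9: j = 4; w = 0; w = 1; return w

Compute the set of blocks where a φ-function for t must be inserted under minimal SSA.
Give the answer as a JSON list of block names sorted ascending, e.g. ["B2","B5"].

idom tree: B1←B0 B2←B1 B3←B1 B4←B3 B5←B3 B6←B5 B7←B5 B8←B3 B9←B3
Dom∩ at merges:
  B1: preds {B0,B2}: {B0} ∩ {B0,B1,B2} = {B0}; idom=B0
  B7: preds {B5,B6}: {B0,B1,B3,B5} ∩ {B0,B1,B3,B5,B6} = {B0,B1,B3,B5}; idom=B5
  B8: preds {B3,B6}: {B0,B1,B3} ∩ {B0,B1,B3,B5,B6} = {B0,B1,B3}; idom=B3
  B9: preds {B7,B8}: {B0,B1,B3,B5,B7} ∩ {B0,B1,B3,B8} = {B0,B1,B3}; idom=B3

DF walk-up:
  join B1 pred B0: · stop@B0
  join B1 pred B2: B2→B1 stop@B0
  join B7 pred B5: · stop@B5
  join B7 pred B6: B6 stop@B5
  join B8 pred B3: · stop@B3
  join B8 pred B6: B6→B5 stop@B3
  join B9 pred B7: B7→B5 stop@B3
  join B9 pred B8: B8 stop@B3
  DF(B0)=∅
  DF(B1)={B1}
  DF(B2)={B1}
  DF(B3)=∅
  DF(B4)=∅
  DF(B5)={B8,B9}
  DF(B6)={B7,B8}
  DF(B7)={B9}
  DF(B8)={B9}
  DF(B9)=∅

φ for t: defs {B3,B4,B8}
  DF⁺ = {B9}

Answer: ["B9"]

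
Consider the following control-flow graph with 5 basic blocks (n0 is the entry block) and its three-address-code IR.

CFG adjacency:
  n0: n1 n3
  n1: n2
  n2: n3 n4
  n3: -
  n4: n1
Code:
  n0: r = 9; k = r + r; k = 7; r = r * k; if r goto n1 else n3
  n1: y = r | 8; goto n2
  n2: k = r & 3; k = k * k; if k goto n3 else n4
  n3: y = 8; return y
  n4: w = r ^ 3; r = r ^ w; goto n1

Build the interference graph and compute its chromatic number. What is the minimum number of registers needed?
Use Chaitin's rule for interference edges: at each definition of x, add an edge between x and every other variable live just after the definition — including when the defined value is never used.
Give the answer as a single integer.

Answer: 2

Derivation:
Per-block:
  n0: def={k,r} ue=∅
  n1: def={y} ue={r}
  n2: def={k} ue={r}
  n3: def={y} ue=∅
  n4: def={r,w} ue={r}

Backward fixpoint:
  n0: in=∅ out={r}
  n1: in={r} out={r}
  n2: in={r} out={r}
  n3: in=∅ out=∅
  n4: in={r} out={r}

Interference:
  k↔{r}
  r↔{k,w,y}
  w↔{r}
  y↔{r}

Registers:
  clique {k,r} ⇒ need ≥ 2
  assign k→c1 r→c0 w→c1 y→c1 — no edge inside a register ⇒ χ ≤ 2
  χ = 2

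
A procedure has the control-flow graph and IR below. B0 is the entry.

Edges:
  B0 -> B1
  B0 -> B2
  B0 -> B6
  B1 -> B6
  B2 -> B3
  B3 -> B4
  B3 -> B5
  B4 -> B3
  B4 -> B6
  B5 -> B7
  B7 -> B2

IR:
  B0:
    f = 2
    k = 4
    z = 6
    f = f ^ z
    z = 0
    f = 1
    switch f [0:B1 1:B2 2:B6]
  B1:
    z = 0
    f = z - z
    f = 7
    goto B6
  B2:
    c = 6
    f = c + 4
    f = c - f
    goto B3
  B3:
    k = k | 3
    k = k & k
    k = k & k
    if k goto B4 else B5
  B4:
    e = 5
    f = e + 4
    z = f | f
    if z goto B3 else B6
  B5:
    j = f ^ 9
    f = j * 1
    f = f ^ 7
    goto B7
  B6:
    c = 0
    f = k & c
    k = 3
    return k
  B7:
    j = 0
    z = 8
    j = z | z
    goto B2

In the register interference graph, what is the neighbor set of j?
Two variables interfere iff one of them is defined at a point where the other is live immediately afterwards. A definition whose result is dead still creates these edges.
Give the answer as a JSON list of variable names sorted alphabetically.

Answer: ["k"]

Analysis:
Per-block:
  B0: {f,k,z} / ∅
  B1: {f,z} / ∅
  B2: {c,f} / ∅
  B3: {k} / {k}
  B4: {e,f,z} / ∅
  B5: {f,j} / {f}
  B6: {c,f,k} / {k}
  B7: {j,z} / ∅

Liveness:
  B0 li=∅ lo={k}
  B1 li={k} lo={k}
  B2 li={k} lo={f,k}
  B3 li={f,k} lo={f,k}
  B4 li={k} lo={f,k}
  B5 li={f,k} lo={k}
  B6 li={k} lo=∅
  B7 li={k} lo={k}

Interfere edges:
  c: {f,k}
  e: {k}
  f: {c,k,z}
  j: {k}
  k: {c,e,f,j,z}
  z: {f,k}

N(j) = ["k"]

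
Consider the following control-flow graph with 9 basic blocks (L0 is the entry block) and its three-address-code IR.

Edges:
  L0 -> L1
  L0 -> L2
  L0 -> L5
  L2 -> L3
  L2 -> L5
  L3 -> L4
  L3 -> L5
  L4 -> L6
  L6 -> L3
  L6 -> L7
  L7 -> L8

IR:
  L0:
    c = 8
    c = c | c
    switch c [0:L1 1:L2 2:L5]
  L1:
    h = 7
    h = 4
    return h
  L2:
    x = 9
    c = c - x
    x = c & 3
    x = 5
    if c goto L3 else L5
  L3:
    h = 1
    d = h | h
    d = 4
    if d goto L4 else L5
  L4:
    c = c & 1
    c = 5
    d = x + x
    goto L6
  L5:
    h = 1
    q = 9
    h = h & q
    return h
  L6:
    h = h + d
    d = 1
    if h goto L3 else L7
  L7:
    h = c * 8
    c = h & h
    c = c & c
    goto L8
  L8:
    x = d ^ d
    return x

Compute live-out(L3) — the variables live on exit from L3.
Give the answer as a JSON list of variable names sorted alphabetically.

Per-block:
  L0: def={c} ue=∅
  L1: def={h} ue=∅
  L2: def={c,x} ue={c}
  L3: def={d,h} ue=∅
  L4: def={c,d} ue={c,x}
  L5: def={h,q} ue=∅
  L6: def={d,h} ue={d,h}
  L7: def={c,h} ue={c}
  L8: def={x} ue={d}

Liveness:
  L0: in=∅ out={c}
  L1: in=∅ out=∅
  L2: in={c} out={c,x}
  L3: in={c,x} out={c,h,x}
  L4: in={c,h,x} out={c,d,h,x}
  L5: in=∅ out=∅
  L6: in={c,d,h,x} out={c,d,x}
  L7: in={c,d} out={d}
  L8: in={d} out=∅

live-out(L3) = ["c", "h", "x"]

Answer: ["c", "h", "x"]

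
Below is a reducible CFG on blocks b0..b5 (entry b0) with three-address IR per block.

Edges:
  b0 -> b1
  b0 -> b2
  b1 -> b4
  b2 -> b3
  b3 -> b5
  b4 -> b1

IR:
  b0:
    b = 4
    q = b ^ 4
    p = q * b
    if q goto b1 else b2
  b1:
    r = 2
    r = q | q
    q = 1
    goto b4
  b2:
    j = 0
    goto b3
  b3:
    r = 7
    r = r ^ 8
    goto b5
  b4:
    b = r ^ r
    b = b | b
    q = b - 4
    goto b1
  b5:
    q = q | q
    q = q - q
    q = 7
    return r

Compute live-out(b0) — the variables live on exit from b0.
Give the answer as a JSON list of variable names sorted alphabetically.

Answer: ["q"]

Analysis:
Per-block:
  b0: {b,p,q} / ∅
  b1: {q,r} / {q}
  b2: {j} / ∅
  b3: {r} / ∅
  b4: {b,q} / {r}
  b5: {q} / {q,r}

Backward fixpoint:
  live b0: ∅→{q}
  live b1: {q}→{r}
  live b2: {q}→{q}
  live b3: {q}→{q,r}
  live b4: {r}→{q}
  live b5: {q,r}→∅

live-out(b0) = ["q"]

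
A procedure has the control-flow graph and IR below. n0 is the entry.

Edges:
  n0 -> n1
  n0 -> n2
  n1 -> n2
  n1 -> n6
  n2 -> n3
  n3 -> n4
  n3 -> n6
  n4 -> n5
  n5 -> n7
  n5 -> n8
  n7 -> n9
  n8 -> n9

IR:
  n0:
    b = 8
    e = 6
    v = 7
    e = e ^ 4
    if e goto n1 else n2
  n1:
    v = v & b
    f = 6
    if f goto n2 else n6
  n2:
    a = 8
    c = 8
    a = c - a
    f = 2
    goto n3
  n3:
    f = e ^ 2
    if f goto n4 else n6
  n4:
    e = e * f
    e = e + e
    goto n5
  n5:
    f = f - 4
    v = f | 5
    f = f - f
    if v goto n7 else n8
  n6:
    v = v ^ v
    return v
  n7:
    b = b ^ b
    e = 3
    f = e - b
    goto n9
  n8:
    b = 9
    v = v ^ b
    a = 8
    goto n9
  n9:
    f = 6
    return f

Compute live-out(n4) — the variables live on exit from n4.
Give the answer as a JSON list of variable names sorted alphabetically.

Answer: ["b", "f"]

Analysis:
Block summaries:
  n0 def {b,e,v} use ∅
  n1 def {f,v} use {b,v}
  n2 def {a,c,f} use ∅
  n3 def {f} use {e}
  n4 def {e} use {e,f}
  n5 def {f,v} use {f}
  n6 def {v} use {v}
  n7 def {b,e,f} use {b}
  n8 def {a,b,v} use {v}
  n9 def {f} use ∅

Backward fixpoint:
  n0 li=∅ lo={b,e,v}
  n1 li={b,e,v} lo={b,e,v}
  n2 li={b,e,v} lo={b,e,v}
  n3 li={b,e,v} lo={b,e,f,v}
  n4 li={b,e,f} lo={b,f}
  n5 li={b,f} lo={b,v}
  n6 li={v} lo=∅
  n7 li={b} lo=∅
  n8 li={v} lo=∅
  n9 li=∅ lo=∅

live-out(n4) = ["b", "f"]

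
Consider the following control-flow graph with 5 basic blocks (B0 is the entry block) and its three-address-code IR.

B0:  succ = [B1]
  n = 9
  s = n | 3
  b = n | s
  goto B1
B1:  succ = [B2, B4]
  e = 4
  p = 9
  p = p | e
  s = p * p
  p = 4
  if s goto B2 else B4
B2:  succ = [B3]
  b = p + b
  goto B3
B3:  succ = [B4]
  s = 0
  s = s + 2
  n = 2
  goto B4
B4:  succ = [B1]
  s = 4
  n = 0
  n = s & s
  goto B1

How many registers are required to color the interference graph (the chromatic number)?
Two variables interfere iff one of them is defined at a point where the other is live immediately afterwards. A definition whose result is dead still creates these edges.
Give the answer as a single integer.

Block summaries:
  B0 def {b,n,s} use ∅
  B1 def {e,p,s} use ∅
  B2 def {b} use {b,p}
  B3 def {n,s} use ∅
  B4 def {n,s} use ∅

Live sets:
  B0 li=∅ lo={b}
  B1 li={b} lo={b,p}
  B2 li={b,p} lo={b}
  B3 li={b} lo={b}
  B4 li={b} lo={b}

Conflict graph:
  b: {e,n,p,s}
  e: {b,p}
  n: {b,s}
  p: {b,e,s}
  s: {b,n,p}

Registers:
  lower bound: {b,e,p} mutually conflict ⇒ χ ≥ 3
  assign b→c0 e→c2 n→c1 p→c1 s→c2 — no edge inside a register ⇒ χ ≤ 3
  χ = 3

Answer: 3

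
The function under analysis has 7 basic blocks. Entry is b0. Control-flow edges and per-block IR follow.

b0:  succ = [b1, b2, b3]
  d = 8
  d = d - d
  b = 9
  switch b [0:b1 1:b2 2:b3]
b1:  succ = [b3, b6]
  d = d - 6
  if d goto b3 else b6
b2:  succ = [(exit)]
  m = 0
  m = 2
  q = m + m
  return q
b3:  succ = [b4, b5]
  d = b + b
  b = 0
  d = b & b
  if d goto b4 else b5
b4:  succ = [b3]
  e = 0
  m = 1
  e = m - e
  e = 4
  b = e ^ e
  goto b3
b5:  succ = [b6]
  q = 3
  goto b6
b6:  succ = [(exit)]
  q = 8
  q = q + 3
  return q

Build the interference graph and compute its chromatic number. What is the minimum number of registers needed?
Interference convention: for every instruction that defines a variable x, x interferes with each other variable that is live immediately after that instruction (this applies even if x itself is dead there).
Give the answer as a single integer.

Answer: 2

Derivation:
def/use:
  b0: def={b,d} ue=∅
  b1: def={d} ue={d}
  b2: def={m,q} ue=∅
  b3: def={b,d} ue={b}
  b4: def={b,e,m} ue=∅
  b5: def={q} ue=∅
  b6: def={q} ue=∅

Backward fixpoint:
  b0: in=∅ out={b,d}
  b1: in={b,d} out={b}
  b2: in=∅ out=∅
  b3: in={b} out=∅
  b4: in=∅ out={b}
  b5: in=∅ out=∅
  b6: in=∅ out=∅

Interfere edges:
  b — {d}
  d — {b}
  e — {m}
  m — {e}
  q — ∅

Registers:
  {b,d} pairwise interfere (2-clique) ⇒ χ ≥ 2
  assign b→r0 d→r1 e→r0 m→r1 q→r0 — no edge inside a register ⇒ χ ≤ 2
  χ = 2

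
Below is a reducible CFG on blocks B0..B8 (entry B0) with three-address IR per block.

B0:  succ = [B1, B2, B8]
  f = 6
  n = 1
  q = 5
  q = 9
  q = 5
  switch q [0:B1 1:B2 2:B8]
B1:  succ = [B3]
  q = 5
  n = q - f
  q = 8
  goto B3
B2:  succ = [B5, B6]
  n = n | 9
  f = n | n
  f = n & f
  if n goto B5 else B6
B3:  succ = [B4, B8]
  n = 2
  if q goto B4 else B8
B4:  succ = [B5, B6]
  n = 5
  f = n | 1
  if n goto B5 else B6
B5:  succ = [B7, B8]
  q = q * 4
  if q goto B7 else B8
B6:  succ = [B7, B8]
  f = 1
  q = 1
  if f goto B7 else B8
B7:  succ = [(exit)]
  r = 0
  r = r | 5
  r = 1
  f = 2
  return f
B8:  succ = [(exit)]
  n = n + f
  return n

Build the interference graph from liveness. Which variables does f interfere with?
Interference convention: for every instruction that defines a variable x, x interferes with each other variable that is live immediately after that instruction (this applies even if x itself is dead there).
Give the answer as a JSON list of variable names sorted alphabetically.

Per-block:
  B0: {f,n,q} / ∅
  B1: {n,q} / {f}
  B2: {f,n} / {n}
  B3: {n} / {q}
  B4: {f,n} / ∅
  B5: {q} / {q}
  B6: {f,q} / ∅
  B7: {f,r} / ∅
  B8: {n} / {f,n}

Backward fixpoint:
  B0: in=∅ out={f,n,q}
  B1: in={f} out={f,q}
  B2: in={n,q} out={f,n,q}
  B3: in={f,q} out={f,n,q}
  B4: in={q} out={f,n,q}
  B5: in={f,n,q} out={f,n}
  B6: in={n} out={f,n}
  B7: in=∅ out=∅
  B8: in={f,n} out=∅

Conflict graph:
  f: {n,q}
  n: {f,q}
  q: {f,n}
  r: ∅

N(f) = ["n", "q"]

Answer: ["n", "q"]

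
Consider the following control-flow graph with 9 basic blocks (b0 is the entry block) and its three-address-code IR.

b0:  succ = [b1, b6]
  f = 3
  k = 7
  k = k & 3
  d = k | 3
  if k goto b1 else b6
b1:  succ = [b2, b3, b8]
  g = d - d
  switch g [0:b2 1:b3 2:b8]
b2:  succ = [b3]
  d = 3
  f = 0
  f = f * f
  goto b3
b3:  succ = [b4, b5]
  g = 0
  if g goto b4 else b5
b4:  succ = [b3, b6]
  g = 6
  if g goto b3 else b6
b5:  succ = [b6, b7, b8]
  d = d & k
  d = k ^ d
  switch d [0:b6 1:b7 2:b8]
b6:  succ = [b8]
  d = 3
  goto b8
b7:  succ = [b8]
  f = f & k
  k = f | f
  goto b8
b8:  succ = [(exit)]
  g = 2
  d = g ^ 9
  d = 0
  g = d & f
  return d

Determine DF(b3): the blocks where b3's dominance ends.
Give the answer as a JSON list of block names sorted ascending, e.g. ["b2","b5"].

Answer: ["b3", "b6", "b8"]

Working:
idom tree: b1←b0 b2←b1 b3←b1 b4←b3 b5←b3 b6←b0 b7←b5 b8←b0
Dom∩ at merges:
  b3: preds {b1,b2,b4}: {b0,b1} ∩ {b0,b1,b2} ∩ {b0,b1,b3,b4} = {b0,b1}; idom=b1
  b6: preds {b0,b4,b5}: {b0} ∩ {b0,b1,b3,b4} ∩ {b0,b1,b3,b5} = {b0}; idom=b0
  b8: preds {b1,b5,b6,b7}: {b0,b1} ∩ {b0,b1,b3,b5} ∩ {b0,b6} ∩ {b0,b1,b3,b5,b7} = {b0}; idom=b0

DF derivation:
  join b3 pred b1: · stop@b1
  join b3 pred b2: b2 stop@b1
  join b3 pred b4: b4→b3 stop@b1
  join b6 pred b0: · stop@b0
  join b6 pred b4: b4→b3→b1 stop@b0
  join b6 pred b5: b5→b3→b1 stop@b0
  join b8 pred b1: b1 stop@b0
  join b8 pred b5: b5→b3→b1 stop@b0
  join b8 pred b6: b6 stop@b0
  join b8 pred b7: b7→b5→b3→b1 stop@b0
  b0: DF=∅
  b1: DF={b6,b8}
  b2: DF={b3}
  b3: DF={b3,b6,b8}
  b4: DF={b3,b6}
  b5: DF={b6,b8}
  b6: DF={b8}
  b7: DF={b8}
  b8: DF=∅

DF(b3) = ["b3", "b6", "b8"]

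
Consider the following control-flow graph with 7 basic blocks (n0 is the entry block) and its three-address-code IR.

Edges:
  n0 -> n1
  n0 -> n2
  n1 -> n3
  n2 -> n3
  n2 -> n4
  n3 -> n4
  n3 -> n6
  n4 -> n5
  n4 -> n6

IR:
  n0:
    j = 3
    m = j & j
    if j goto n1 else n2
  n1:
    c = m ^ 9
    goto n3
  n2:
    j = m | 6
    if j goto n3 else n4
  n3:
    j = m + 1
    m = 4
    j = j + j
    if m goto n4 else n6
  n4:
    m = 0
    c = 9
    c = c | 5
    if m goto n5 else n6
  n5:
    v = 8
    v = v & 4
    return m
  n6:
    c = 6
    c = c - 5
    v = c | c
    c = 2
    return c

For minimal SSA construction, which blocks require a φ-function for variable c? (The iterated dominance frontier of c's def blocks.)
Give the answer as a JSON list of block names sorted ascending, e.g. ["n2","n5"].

idom tree: n1←n0 n2←n0 n3←n0 n4←n0 n5←n4 n6←n0
Dom∩ at merges:
  n3: preds {n1,n2}: {n0,n1} ∩ {n0,n2} = {n0}; idom=n0
  n4: preds {n2,n3}: {n0,n2} ∩ {n0,n3} = {n0}; idom=n0
  n6: preds {n3,n4}: {n0,n3} ∩ {n0,n4} = {n0}; idom=n0

DF derivation:
  n3←n1: walk n1 to n0
  n3←n2: walk n2 to n0
  n4←n2: walk n2 to n0
  n4←n3: walk n3 to n0
  n6←n3: walk n3 to n0
  n6←n4: walk n4 to n0
  DF(n0)=∅
  DF(n1)={n3}
  DF(n2)={n3,n4}
  DF(n3)={n4,n6}
  DF(n4)={n6}
  DF(n5)=∅
  DF(n6)=∅

φ for c: defs {n1,n4,n6}
  DF⁺ = {n3,n4,n6}

Answer: ["n3", "n4", "n6"]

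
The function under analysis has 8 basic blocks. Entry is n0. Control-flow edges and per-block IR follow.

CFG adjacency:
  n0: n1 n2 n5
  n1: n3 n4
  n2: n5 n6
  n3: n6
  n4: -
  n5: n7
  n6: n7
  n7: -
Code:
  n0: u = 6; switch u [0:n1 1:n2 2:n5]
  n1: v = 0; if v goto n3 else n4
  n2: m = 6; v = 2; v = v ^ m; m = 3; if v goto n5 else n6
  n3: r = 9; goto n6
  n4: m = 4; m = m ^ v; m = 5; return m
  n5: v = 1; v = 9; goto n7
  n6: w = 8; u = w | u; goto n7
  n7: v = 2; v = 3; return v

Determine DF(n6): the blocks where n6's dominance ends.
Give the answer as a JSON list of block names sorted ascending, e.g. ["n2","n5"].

idom tree: n1←n0 n2←n0 n3←n1 n4←n1 n5←n0 n6←n0 n7←n0
Dom at joins:
  n5: preds {n0,n2}: {n0} ∩ {n0,n2} = {n0}; idom=n0
  n6: preds {n2,n3}: {n0,n2} ∩ {n0,n1,n3} = {n0}; idom=n0
  n7: preds {n5,n6}: {n0,n5} ∩ {n0,n6} = {n0}; idom=n0

Frontier:
  join n5 pred n0: · stop@n0
  join n5 pred n2: n2 stop@n0
  join n6 pred n2: n2 stop@n0
  join n6 pred n3: n3→n1 stop@n0
  join n7 pred n5: n5 stop@n0
  join n7 pred n6: n6 stop@n0
  n0 → ∅
  n1 → {n6}
  n2 → {n5,n6}
  n3 → {n6}
  n4 → ∅
  n5 → {n7}
  n6 → {n7}
  n7 → ∅

DF(n6) = ["n7"]

Answer: ["n7"]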